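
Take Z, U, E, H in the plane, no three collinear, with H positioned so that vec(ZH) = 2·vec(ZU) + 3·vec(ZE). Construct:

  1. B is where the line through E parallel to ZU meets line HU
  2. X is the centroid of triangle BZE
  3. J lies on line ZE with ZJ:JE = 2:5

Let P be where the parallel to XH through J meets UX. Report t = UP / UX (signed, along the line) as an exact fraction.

t = 25/21

Choose coordinates Z = (0, 0), U = (1, 0), E = (0, 1), H = (2, 3).
1. B is where the line through E parallel to ZU meets line HU ⇒ B = (4/3, 1)
2. X is the centroid of triangle BZE ⇒ X = (4/9, 2/3)
3. J lies on line ZE with ZJ:JE = 2:5 ⇒ J = (0, 2/7)
through J parallel to XH: direction (14/9, 7/3); meets UX at P = (64/189, 50/63)
P = U + t·(X−U) with t = 25/21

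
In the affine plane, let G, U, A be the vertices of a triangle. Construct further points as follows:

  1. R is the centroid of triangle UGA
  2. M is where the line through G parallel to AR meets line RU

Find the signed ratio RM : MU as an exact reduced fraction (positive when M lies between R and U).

RM:MU = -1/2

Assign G = (0, 0), U = (1, 0), A = (0, 1) — the answer is frame-independent, so this choice is without loss of generality.
1. R is the centroid of triangle UGA ⇒ R = (1/3, 1/3)
2. M is where the line through G parallel to AR meets line RU ⇒ M = (-1/3, 2/3)
M = R + t·(U−R) with t = -1, so RM:MU = t:(1−t) = -1:2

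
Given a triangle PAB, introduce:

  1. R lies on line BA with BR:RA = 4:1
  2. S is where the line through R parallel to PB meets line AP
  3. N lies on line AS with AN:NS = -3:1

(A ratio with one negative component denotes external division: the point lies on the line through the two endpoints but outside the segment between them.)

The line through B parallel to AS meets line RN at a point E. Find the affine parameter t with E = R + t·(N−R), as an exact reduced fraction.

Assign P = (0, 0), A = (1, 0), B = (0, 1) — the answer is frame-independent, so this choice is without loss of generality.
1. R lies on line BA with BR:RA = 4:1 ⇒ R = (4/5, 1/5)
2. S is where the line through R parallel to PB meets line AP ⇒ S = (4/5, 0)
3. N lies on line AS with AN:NS = -3:1 ⇒ N = (7/10, 0)
through B parallel to AS: direction (-1/5, 0); meets RN at E = (6/5, 1)
E = R + t·(N−R) with t = -4

t = -4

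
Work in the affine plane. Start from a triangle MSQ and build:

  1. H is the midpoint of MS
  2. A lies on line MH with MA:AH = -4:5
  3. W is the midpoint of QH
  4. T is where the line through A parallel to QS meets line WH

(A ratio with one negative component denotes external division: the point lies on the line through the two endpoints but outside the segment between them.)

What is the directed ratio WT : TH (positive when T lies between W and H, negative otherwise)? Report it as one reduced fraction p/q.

WT:TH = -11/10

Work in coordinates with M = (0, 0), S = (1, 0), Q = (0, 1).
1. H is the midpoint of MS ⇒ H = (1/2, 0)
2. A lies on line MH with MA:AH = -4:5 ⇒ A = (-2, 0)
3. W is the midpoint of QH ⇒ W = (1/4, 1/2)
4. T is where the line through A parallel to QS meets line WH ⇒ T = (3, -5)
T = W + t·(H−W) with t = 11, so WT:TH = t:(1−t) = 11:-10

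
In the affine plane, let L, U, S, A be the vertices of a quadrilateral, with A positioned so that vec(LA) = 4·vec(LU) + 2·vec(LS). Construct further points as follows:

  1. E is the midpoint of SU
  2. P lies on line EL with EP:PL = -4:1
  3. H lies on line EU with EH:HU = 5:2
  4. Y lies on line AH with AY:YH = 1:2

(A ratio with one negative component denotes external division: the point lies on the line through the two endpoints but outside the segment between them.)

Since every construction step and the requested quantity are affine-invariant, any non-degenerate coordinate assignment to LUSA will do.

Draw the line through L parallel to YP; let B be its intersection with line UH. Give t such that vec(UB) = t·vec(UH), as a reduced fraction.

t = 65/28

Assign L = (0, 0), U = (1, 0), S = (0, 1), A = (4, 2) — the answer is frame-independent, so this choice is without loss of generality.
1. E is the midpoint of SU ⇒ E = (1/2, 1/2)
2. P lies on line EL with EP:PL = -4:1 ⇒ P = (-1/6, -1/6)
3. H lies on line EU with EH:HU = 5:2 ⇒ H = (6/7, 1/7)
4. Y lies on line AH with AY:YH = 1:2 ⇒ Y = (62/21, 29/21)
through L parallel to YP: direction (-131/42, -65/42); meets UH at B = (131/196, 65/196)
B = U + t·(H−U) with t = 65/28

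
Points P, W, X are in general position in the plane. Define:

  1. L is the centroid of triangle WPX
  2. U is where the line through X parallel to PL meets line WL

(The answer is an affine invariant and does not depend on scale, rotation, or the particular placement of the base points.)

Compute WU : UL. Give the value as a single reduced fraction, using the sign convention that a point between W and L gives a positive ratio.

WU:UL = -2

Choose coordinates P = (0, 0), W = (1, 0), X = (0, 1).
1. L is the centroid of triangle WPX ⇒ L = (1/3, 1/3)
2. U is where the line through X parallel to PL meets line WL ⇒ U = (-1/3, 2/3)
U = W + t·(L−W) with t = 2, so WU:UL = t:(1−t) = 2:-1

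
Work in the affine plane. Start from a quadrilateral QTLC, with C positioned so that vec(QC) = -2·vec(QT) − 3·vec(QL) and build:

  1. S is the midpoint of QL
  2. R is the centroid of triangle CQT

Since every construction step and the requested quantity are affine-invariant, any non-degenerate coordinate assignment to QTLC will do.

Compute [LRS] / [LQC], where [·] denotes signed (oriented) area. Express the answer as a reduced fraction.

Assign Q = (0, 0), T = (1, 0), L = (0, 1), C = (-2, -3) — the answer is frame-independent, so this choice is without loss of generality.
1. S is the midpoint of QL ⇒ S = (0, 1/2)
2. R is the centroid of triangle CQT ⇒ R = (-1/3, -1)
2·[LRS] = 1/6, 2·[LQC] = -2
[LRS]:[LQC] = 1/6:-2 = -1/12

[LRS]:[LQC] = -1/12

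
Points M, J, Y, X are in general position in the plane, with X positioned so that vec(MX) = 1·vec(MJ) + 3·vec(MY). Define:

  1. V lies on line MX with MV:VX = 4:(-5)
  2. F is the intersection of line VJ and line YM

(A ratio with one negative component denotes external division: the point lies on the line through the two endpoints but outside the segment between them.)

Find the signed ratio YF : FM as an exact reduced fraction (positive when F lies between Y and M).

YF:FM = -17/12

Assign M = (0, 0), J = (1, 0), Y = (0, 1), X = (1, 3) — the answer is frame-independent, so this choice is without loss of generality.
1. V lies on line MX with MV:VX = 4:(-5) ⇒ V = (-4, -12)
2. F is the intersection of line VJ and line YM ⇒ F = (0, -12/5)
F = Y + t·(M−Y) with t = 17/5, so YF:FM = t:(1−t) = 17/5:-12/5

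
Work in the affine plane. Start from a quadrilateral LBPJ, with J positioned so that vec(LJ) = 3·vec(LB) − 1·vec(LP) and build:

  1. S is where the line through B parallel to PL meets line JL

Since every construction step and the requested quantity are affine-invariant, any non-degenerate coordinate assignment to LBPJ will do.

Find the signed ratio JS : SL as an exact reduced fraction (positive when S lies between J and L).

JS:SL = 2

Assign L = (0, 0), B = (1, 0), P = (0, 1), J = (3, -1) — the answer is frame-independent, so this choice is without loss of generality.
1. S is where the line through B parallel to PL meets line JL ⇒ S = (1, -1/3)
S = J + t·(L−J) with t = 2/3, so JS:SL = t:(1−t) = 2/3:1/3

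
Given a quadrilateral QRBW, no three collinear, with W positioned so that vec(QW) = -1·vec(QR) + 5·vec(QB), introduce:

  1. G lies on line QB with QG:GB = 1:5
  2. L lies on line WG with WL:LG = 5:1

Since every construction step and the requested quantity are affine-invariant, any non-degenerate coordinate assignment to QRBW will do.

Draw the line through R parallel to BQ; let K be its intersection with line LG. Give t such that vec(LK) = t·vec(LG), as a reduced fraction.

Work in coordinates with Q = (0, 0), R = (1, 0), B = (0, 1), W = (-1, 5).
1. G lies on line QB with QG:GB = 1:5 ⇒ G = (0, 1/6)
2. L lies on line WG with WL:LG = 5:1 ⇒ L = (-1/6, 35/36)
through R parallel to BQ: direction (0, -1); meets LG at K = (1, -14/3)
K = L + t·(G−L) with t = 7

t = 7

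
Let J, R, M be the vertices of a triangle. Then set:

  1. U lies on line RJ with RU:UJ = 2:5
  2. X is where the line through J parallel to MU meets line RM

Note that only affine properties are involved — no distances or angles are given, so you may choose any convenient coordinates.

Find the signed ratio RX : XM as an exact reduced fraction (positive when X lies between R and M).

Assign J = (0, 0), R = (1, 0), M = (0, 1) — the answer is frame-independent, so this choice is without loss of generality.
1. U lies on line RJ with RU:UJ = 2:5 ⇒ U = (5/7, 0)
2. X is where the line through J parallel to MU meets line RM ⇒ X = (-5/2, 7/2)
X = R + t·(M−R) with t = 7/2, so RX:XM = t:(1−t) = 7/2:-5/2

RX:XM = -7/5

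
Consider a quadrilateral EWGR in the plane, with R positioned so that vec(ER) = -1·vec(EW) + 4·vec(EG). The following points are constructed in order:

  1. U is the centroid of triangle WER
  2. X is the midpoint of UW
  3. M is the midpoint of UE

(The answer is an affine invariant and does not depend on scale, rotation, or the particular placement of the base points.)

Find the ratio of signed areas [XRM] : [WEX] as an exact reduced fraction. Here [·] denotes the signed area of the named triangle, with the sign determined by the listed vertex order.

[XRM]:[WEX] = -5/2

Work in coordinates with E = (0, 0), W = (1, 0), G = (0, 1), R = (-1, 4).
1. U is the centroid of triangle WER ⇒ U = (0, 4/3)
2. X is the midpoint of UW ⇒ X = (1/2, 2/3)
3. M is the midpoint of UE ⇒ M = (0, 2/3)
2·[XRM] = 5/3, 2·[WEX] = -2/3
[XRM]:[WEX] = 5/3:-2/3 = -5/2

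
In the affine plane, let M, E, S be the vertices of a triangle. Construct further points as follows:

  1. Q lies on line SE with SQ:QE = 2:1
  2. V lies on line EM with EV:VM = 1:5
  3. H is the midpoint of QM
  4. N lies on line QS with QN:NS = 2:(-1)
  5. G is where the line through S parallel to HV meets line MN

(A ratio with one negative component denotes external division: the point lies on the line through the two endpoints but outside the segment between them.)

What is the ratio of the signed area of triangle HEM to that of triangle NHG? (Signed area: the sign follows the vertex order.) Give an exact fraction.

[HEM]:[NHG] = 13/16

Choose coordinates M = (0, 0), E = (1, 0), S = (0, 1).
1. Q lies on line SE with SQ:QE = 2:1 ⇒ Q = (2/3, 1/3)
2. V lies on line EM with EV:VM = 1:5 ⇒ V = (5/6, 0)
3. H is the midpoint of QM ⇒ H = (1/3, 1/6)
4. N lies on line QS with QN:NS = 2:(-1) ⇒ N = (-2/3, 5/3)
5. G is where the line through S parallel to HV meets line MN ⇒ G = (-6/13, 15/13)
2·[HEM] = -1/6, 2·[NHG] = -8/39
[HEM]:[NHG] = -1/6:-8/39 = 13/16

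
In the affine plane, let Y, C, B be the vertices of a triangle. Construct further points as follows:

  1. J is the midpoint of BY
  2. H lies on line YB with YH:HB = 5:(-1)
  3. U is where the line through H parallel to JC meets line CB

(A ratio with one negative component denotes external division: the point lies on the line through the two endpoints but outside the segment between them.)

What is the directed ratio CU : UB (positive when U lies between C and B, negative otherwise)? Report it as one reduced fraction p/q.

Assign Y = (0, 0), C = (1, 0), B = (0, 1) — the answer is frame-independent, so this choice is without loss of generality.
1. J is the midpoint of BY ⇒ J = (0, 1/2)
2. H lies on line YB with YH:HB = 5:(-1) ⇒ H = (0, 5/4)
3. U is where the line through H parallel to JC meets line CB ⇒ U = (-1/2, 3/2)
U = C + t·(B−C) with t = 3/2, so CU:UB = t:(1−t) = 3/2:-1/2

CU:UB = -3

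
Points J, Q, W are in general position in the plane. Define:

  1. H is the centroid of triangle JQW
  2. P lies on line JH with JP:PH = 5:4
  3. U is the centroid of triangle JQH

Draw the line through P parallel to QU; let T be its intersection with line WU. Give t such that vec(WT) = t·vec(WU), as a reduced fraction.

t = 35/36

Assign J = (0, 0), Q = (1, 0), W = (0, 1) — the answer is frame-independent, so this choice is without loss of generality.
1. H is the centroid of triangle JQW ⇒ H = (1/3, 1/3)
2. P lies on line JH with JP:PH = 5:4 ⇒ P = (5/27, 5/27)
3. U is the centroid of triangle JQH ⇒ U = (4/9, 1/9)
through P parallel to QU: direction (-5/9, 1/9); meets WU at T = (35/81, 11/81)
T = W + t·(U−W) with t = 35/36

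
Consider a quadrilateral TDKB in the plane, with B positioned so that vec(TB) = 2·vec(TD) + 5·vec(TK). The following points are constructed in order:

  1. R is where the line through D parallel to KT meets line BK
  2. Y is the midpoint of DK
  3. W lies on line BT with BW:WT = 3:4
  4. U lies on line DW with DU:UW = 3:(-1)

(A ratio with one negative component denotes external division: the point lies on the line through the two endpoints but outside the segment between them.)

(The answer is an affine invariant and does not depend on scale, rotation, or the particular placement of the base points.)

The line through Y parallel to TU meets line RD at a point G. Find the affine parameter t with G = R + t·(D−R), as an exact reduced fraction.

t = 25/102

Assign T = (0, 0), D = (1, 0), K = (0, 1), B = (2, 5) — the answer is frame-independent, so this choice is without loss of generality.
1. R is where the line through D parallel to KT meets line BK ⇒ R = (1, 3)
2. Y is the midpoint of DK ⇒ Y = (1/2, 1/2)
3. W lies on line BT with BW:WT = 3:4 ⇒ W = (8/7, 20/7)
4. U lies on line DW with DU:UW = 3:(-1) ⇒ U = (17/14, 30/7)
through Y parallel to TU: direction (17/14, 30/7); meets RD at G = (1, 77/34)
G = R + t·(D−R) with t = 25/102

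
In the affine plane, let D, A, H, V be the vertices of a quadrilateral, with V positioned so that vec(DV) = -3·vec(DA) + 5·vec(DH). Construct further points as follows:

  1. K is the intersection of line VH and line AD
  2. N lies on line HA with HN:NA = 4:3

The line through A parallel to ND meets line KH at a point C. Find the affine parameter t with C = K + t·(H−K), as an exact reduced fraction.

Assign D = (0, 0), A = (1, 0), H = (0, 1), V = (-3, 5) — the answer is frame-independent, so this choice is without loss of generality.
1. K is the intersection of line VH and line AD ⇒ K = (3/4, 0)
2. N lies on line HA with HN:NA = 4:3 ⇒ N = (4/7, 3/7)
through A parallel to ND: direction (-4/7, -3/7); meets KH at C = (21/25, -3/25)
C = K + t·(H−K) with t = -3/25

t = -3/25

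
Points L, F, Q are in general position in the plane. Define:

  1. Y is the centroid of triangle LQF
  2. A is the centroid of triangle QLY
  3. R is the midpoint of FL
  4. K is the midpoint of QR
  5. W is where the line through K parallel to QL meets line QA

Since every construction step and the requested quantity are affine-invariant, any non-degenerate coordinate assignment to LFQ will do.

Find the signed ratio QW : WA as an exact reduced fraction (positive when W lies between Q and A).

QW:WA = -9/5

Work in coordinates with L = (0, 0), F = (1, 0), Q = (0, 1).
1. Y is the centroid of triangle LQF ⇒ Y = (1/3, 1/3)
2. A is the centroid of triangle QLY ⇒ A = (1/9, 4/9)
3. R is the midpoint of FL ⇒ R = (1/2, 0)
4. K is the midpoint of QR ⇒ K = (1/4, 1/2)
5. W is where the line through K parallel to QL meets line QA ⇒ W = (1/4, -1/4)
W = Q + t·(A−Q) with t = 9/4, so QW:WA = t:(1−t) = 9/4:-5/4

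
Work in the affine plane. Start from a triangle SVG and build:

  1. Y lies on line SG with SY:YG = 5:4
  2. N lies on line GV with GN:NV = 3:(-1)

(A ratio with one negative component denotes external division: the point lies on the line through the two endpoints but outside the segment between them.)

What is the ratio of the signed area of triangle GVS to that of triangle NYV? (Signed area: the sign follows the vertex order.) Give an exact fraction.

Assign S = (0, 0), V = (1, 0), G = (0, 1) — the answer is frame-independent, so this choice is without loss of generality.
1. Y lies on line SG with SY:YG = 5:4 ⇒ Y = (0, 5/9)
2. N lies on line GV with GN:NV = 3:(-1) ⇒ N = (3/2, -1/2)
2·[GVS] = -1, 2·[NYV] = -2/9
[GVS]:[NYV] = -1:-2/9 = 9/2

[GVS]:[NYV] = 9/2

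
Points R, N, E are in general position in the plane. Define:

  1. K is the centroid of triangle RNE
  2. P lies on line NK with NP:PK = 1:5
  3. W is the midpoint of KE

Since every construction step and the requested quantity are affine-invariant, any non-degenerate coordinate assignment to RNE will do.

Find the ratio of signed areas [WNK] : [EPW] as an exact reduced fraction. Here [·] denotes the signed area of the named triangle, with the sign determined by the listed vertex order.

[WNK]:[EPW] = 6/5

Assign R = (0, 0), N = (1, 0), E = (0, 1) — the answer is frame-independent, so this choice is without loss of generality.
1. K is the centroid of triangle RNE ⇒ K = (1/3, 1/3)
2. P lies on line NK with NP:PK = 1:5 ⇒ P = (8/9, 1/18)
3. W is the midpoint of KE ⇒ W = (1/6, 2/3)
2·[WNK] = -1/6, 2·[EPW] = -5/36
[WNK]:[EPW] = -1/6:-5/36 = 6/5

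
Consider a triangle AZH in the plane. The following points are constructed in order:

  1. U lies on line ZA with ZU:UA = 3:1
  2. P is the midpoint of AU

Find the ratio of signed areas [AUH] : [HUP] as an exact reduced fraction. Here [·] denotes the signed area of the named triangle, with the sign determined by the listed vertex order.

[AUH]:[HUP] = -2

Assign A = (0, 0), Z = (1, 0), H = (0, 1) — the answer is frame-independent, so this choice is without loss of generality.
1. U lies on line ZA with ZU:UA = 3:1 ⇒ U = (1/4, 0)
2. P is the midpoint of AU ⇒ P = (1/8, 0)
2·[AUH] = 1/4, 2·[HUP] = -1/8
[AUH]:[HUP] = 1/4:-1/8 = -2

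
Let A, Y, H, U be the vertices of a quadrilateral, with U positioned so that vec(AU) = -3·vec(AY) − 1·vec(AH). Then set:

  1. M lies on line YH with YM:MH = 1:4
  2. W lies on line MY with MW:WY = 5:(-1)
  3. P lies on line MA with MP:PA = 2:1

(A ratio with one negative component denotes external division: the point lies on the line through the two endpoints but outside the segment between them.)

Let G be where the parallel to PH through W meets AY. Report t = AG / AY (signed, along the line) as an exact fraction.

t = 29/28

Assign A = (0, 0), Y = (1, 0), H = (0, 1), U = (-3, -1) — the answer is frame-independent, so this choice is without loss of generality.
1. M lies on line YH with YM:MH = 1:4 ⇒ M = (4/5, 1/5)
2. W lies on line MY with MW:WY = 5:(-1) ⇒ W = (21/20, -1/20)
3. P lies on line MA with MP:PA = 2:1 ⇒ P = (4/15, 1/15)
through W parallel to PH: direction (-4/15, 14/15); meets AY at G = (29/28, 0)
G = A + t·(Y−A) with t = 29/28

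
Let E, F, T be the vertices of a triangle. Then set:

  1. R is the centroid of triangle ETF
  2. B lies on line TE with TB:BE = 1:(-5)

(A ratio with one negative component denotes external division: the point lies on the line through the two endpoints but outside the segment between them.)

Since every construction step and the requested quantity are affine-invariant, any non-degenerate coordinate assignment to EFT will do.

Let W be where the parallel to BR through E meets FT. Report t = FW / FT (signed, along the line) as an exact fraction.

Work in coordinates with E = (0, 0), F = (1, 0), T = (0, 1).
1. R is the centroid of triangle ETF ⇒ R = (1/3, 1/3)
2. B lies on line TE with TB:BE = 1:(-5) ⇒ B = (0, 5/4)
through E parallel to BR: direction (1/3, -11/12); meets FT at W = (-4/7, 11/7)
W = F + t·(T−F) with t = 11/7

t = 11/7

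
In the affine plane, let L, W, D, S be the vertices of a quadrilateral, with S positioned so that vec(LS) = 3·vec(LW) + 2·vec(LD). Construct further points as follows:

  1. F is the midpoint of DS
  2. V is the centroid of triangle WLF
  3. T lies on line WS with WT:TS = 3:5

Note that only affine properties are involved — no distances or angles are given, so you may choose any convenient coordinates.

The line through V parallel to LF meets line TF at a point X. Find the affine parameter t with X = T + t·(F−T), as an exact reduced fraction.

t = 2/3

Work in coordinates with L = (0, 0), W = (1, 0), D = (0, 1), S = (3, 2).
1. F is the midpoint of DS ⇒ F = (3/2, 3/2)
2. V is the centroid of triangle WLF ⇒ V = (5/6, 1/2)
3. T lies on line WS with WT:TS = 3:5 ⇒ T = (7/4, 3/4)
through V parallel to LF: direction (3/2, 3/2); meets TF at X = (19/12, 5/4)
X = T + t·(F−T) with t = 2/3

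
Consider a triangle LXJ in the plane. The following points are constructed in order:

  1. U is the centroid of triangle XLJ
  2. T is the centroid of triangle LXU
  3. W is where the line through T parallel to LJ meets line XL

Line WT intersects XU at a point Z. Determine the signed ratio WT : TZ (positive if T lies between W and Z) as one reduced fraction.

Work in coordinates with L = (0, 0), X = (1, 0), J = (0, 1).
1. U is the centroid of triangle XLJ ⇒ U = (1/3, 1/3)
2. T is the centroid of triangle LXU ⇒ T = (4/9, 1/9)
3. W is where the line through T parallel to LJ meets line XL ⇒ W = (4/9, 0)
line WT meets XU at Z = (4/9, 5/18)
T = W + t·(Z−W) with t = 2/5, so WT:TZ = 2/5:3/5

WT:TZ = 2/3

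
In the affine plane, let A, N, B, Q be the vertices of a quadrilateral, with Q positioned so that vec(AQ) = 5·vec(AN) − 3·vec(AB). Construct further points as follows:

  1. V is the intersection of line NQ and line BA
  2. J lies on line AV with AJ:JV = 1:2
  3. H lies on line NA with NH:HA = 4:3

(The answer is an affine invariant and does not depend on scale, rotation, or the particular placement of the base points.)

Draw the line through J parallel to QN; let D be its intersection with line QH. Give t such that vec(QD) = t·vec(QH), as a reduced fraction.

t = 7/6

Assign A = (0, 0), N = (1, 0), B = (0, 1), Q = (5, -3) — the answer is frame-independent, so this choice is without loss of generality.
1. V is the intersection of line NQ and line BA ⇒ V = (0, 3/4)
2. J lies on line AV with AJ:JV = 1:2 ⇒ J = (0, 1/4)
3. H lies on line NA with NH:HA = 4:3 ⇒ H = (3/7, 0)
through J parallel to QN: direction (-4, 3); meets QH at D = (-1/3, 1/2)
D = Q + t·(H−Q) with t = 7/6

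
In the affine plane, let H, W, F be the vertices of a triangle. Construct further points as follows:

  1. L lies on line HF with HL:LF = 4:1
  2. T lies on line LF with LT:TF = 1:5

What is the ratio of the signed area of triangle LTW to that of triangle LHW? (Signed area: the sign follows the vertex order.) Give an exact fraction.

Work in coordinates with H = (0, 0), W = (1, 0), F = (0, 1).
1. L lies on line HF with HL:LF = 4:1 ⇒ L = (0, 4/5)
2. T lies on line LF with LT:TF = 1:5 ⇒ T = (0, 5/6)
2·[LTW] = -1/30, 2·[LHW] = 4/5
[LTW]:[LHW] = -1/30:4/5 = -1/24

[LTW]:[LHW] = -1/24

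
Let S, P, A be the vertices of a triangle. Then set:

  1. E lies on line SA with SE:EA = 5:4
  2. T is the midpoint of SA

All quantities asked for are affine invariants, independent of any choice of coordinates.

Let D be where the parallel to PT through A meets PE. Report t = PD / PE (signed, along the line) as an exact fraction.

t = 9

Assign S = (0, 0), P = (1, 0), A = (0, 1) — the answer is frame-independent, so this choice is without loss of generality.
1. E lies on line SA with SE:EA = 5:4 ⇒ E = (0, 5/9)
2. T is the midpoint of SA ⇒ T = (0, 1/2)
through A parallel to PT: direction (-1, 1/2); meets PE at D = (-8, 5)
D = P + t·(E−P) with t = 9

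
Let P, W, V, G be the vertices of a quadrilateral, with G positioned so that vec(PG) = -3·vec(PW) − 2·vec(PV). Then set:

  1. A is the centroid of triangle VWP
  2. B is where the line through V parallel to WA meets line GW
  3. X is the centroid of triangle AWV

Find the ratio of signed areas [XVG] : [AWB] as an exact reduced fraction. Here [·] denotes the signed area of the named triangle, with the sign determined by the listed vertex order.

Choose coordinates P = (0, 0), W = (1, 0), V = (0, 1), G = (-3, -2).
1. A is the centroid of triangle VWP ⇒ A = (1/3, 1/3)
2. B is where the line through V parallel to WA meets line GW ⇒ B = (3/2, 1/4)
3. X is the centroid of triangle AWV ⇒ X = (4/9, 4/9)
2·[XVG] = 3, 2·[AWB] = 1/3
[XVG]:[AWB] = 3:1/3 = 9

[XVG]:[AWB] = 9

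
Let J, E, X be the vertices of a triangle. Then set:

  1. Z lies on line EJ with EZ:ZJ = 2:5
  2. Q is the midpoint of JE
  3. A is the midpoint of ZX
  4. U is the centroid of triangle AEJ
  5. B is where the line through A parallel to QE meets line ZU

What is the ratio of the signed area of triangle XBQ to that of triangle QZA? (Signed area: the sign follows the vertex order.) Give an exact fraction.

[XBQ]:[QZA] = 3

Work in coordinates with J = (0, 0), E = (1, 0), X = (0, 1).
1. Z lies on line EJ with EZ:ZJ = 2:5 ⇒ Z = (5/7, 0)
2. Q is the midpoint of JE ⇒ Q = (1/2, 0)
3. A is the midpoint of ZX ⇒ A = (5/14, 1/2)
4. U is the centroid of triangle AEJ ⇒ U = (19/42, 1/6)
5. B is where the line through A parallel to QE meets line ZU ⇒ B = (-1/14, 1/2)
2·[XBQ] = 9/28, 2·[QZA] = 3/28
[XBQ]:[QZA] = 9/28:3/28 = 3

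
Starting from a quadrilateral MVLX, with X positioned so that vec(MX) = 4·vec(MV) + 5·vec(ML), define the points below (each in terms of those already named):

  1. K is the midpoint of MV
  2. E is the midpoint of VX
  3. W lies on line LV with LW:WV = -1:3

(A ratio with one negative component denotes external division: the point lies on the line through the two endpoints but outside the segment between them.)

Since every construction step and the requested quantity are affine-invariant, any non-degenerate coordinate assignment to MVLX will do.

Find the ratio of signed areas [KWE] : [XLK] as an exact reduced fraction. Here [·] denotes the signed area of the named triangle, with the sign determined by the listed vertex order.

Work in coordinates with M = (0, 0), V = (1, 0), L = (0, 1), X = (4, 5).
1. K is the midpoint of MV ⇒ K = (1/2, 0)
2. E is the midpoint of VX ⇒ E = (5/2, 5/2)
3. W lies on line LV with LW:WV = -1:3 ⇒ W = (-1/2, 3/2)
2·[KWE] = -11/2, 2·[XLK] = 6
[KWE]:[XLK] = -11/2:6 = -11/12

[KWE]:[XLK] = -11/12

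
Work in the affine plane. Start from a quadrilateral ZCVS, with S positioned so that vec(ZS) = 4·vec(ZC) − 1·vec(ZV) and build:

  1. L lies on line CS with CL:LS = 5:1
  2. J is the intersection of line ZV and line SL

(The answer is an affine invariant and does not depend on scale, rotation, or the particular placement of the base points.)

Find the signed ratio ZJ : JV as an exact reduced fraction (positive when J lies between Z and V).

ZJ:JV = 1/2

Work in coordinates with Z = (0, 0), C = (1, 0), V = (0, 1), S = (4, -1).
1. L lies on line CS with CL:LS = 5:1 ⇒ L = (7/2, -5/6)
2. J is the intersection of line ZV and line SL ⇒ J = (0, 1/3)
J = Z + t·(V−Z) with t = 1/3, so ZJ:JV = t:(1−t) = 1/3:2/3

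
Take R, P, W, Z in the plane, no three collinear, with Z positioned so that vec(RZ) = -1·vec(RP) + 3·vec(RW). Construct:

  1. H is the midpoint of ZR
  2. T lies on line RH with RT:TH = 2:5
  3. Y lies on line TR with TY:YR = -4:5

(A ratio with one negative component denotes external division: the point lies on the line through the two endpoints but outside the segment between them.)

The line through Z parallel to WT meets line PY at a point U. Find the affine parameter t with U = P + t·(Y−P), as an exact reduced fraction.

Set R = (0, 0), P = (1, 0), W = (0, 1), Z = (-1, 3); any affine frame gives the same invariant.
1. H is the midpoint of ZR ⇒ H = (-1/2, 3/2)
2. T lies on line RH with RT:TH = 2:5 ⇒ T = (-1/7, 3/7)
3. Y lies on line TR with TY:YR = -4:5 ⇒ Y = (-5/7, 15/7)
through Z parallel to WT: direction (-1/7, -4/7); meets PY at U = (-23/21, 55/21)
U = P + t·(Y−P) with t = 11/9

t = 11/9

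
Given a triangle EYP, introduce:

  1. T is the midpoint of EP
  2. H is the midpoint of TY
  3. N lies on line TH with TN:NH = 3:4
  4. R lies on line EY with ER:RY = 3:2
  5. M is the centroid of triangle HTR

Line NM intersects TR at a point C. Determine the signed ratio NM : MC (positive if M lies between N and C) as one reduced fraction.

Set E = (0, 0), Y = (1, 0), P = (0, 1); any affine frame gives the same invariant.
1. T is the midpoint of EP ⇒ T = (0, 1/2)
2. H is the midpoint of TY ⇒ H = (1/2, 1/4)
3. N lies on line TH with TN:NH = 3:4 ⇒ N = (3/14, 11/28)
4. R lies on line EY with ER:RY = 3:2 ⇒ R = (3/5, 0)
5. M is the centroid of triangle HTR ⇒ M = (11/30, 1/4)
line NM meets TR at C = (9/10, -1/4)
M = N + t·(C−N) with t = 2/9, so NM:MC = 2/9:7/9

NM:MC = 2/7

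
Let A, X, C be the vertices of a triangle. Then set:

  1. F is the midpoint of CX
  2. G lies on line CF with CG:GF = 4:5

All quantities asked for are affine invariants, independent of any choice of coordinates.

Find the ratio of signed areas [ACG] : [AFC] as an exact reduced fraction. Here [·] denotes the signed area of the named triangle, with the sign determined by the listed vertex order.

[ACG]:[AFC] = -4/9

Work in coordinates with A = (0, 0), X = (1, 0), C = (0, 1).
1. F is the midpoint of CX ⇒ F = (1/2, 1/2)
2. G lies on line CF with CG:GF = 4:5 ⇒ G = (2/9, 7/9)
2·[ACG] = -2/9, 2·[AFC] = 1/2
[ACG]:[AFC] = -2/9:1/2 = -4/9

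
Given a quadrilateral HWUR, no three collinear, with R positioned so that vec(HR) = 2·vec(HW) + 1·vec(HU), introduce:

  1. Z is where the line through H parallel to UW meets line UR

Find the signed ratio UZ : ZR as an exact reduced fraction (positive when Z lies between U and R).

UZ:ZR = -1/3

Choose coordinates H = (0, 0), W = (1, 0), U = (0, 1), R = (2, 1).
1. Z is where the line through H parallel to UW meets line UR ⇒ Z = (-1, 1)
Z = U + t·(R−U) with t = -1/2, so UZ:ZR = t:(1−t) = -1/2:3/2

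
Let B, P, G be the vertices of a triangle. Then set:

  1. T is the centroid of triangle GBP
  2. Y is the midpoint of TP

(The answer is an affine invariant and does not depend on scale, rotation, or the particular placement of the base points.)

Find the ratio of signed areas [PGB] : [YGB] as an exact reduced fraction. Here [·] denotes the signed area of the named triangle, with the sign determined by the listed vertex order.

Set B = (0, 0), P = (1, 0), G = (0, 1); any affine frame gives the same invariant.
1. T is the centroid of triangle GBP ⇒ T = (1/3, 1/3)
2. Y is the midpoint of TP ⇒ Y = (2/3, 1/6)
2·[PGB] = 1, 2·[YGB] = 2/3
[PGB]:[YGB] = 1:2/3 = 3/2

[PGB]:[YGB] = 3/2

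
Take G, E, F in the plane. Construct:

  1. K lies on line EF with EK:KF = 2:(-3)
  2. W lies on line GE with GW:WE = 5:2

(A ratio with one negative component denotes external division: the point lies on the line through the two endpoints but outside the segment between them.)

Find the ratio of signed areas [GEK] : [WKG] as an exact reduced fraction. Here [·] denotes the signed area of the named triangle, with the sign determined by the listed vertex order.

Choose coordinates G = (0, 0), E = (1, 0), F = (0, 1).
1. K lies on line EF with EK:KF = 2:(-3) ⇒ K = (3, -2)
2. W lies on line GE with GW:WE = 5:2 ⇒ W = (5/7, 0)
2·[GEK] = -2, 2·[WKG] = -10/7
[GEK]:[WKG] = -2:-10/7 = 7/5

[GEK]:[WKG] = 7/5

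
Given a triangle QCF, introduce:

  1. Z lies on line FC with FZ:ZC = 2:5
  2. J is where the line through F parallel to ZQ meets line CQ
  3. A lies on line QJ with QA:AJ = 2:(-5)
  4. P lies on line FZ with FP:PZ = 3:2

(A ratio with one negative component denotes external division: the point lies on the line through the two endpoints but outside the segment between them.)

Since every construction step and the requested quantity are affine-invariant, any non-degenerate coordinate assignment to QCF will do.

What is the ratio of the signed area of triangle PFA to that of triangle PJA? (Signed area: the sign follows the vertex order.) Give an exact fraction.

Assign Q = (0, 0), C = (1, 0), F = (0, 1) — the answer is frame-independent, so this choice is without loss of generality.
1. Z lies on line FC with FZ:ZC = 2:5 ⇒ Z = (2/7, 5/7)
2. J is where the line through F parallel to ZQ meets line CQ ⇒ J = (-2/5, 0)
3. A lies on line QJ with QA:AJ = 2:(-5) ⇒ A = (4/15, 0)
4. P lies on line FZ with FP:PZ = 3:2 ⇒ P = (6/35, 29/35)
2·[PFA] = 22/175, 2·[PJA] = 58/105
[PFA]:[PJA] = 22/175:58/105 = 33/145

[PFA]:[PJA] = 33/145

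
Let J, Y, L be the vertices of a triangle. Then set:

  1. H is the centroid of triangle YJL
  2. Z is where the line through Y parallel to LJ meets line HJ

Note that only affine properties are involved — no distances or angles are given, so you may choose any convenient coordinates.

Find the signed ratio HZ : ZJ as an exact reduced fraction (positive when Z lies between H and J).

Assign J = (0, 0), Y = (1, 0), L = (0, 1) — the answer is frame-independent, so this choice is without loss of generality.
1. H is the centroid of triangle YJL ⇒ H = (1/3, 1/3)
2. Z is where the line through Y parallel to LJ meets line HJ ⇒ Z = (1, 1)
Z = H + t·(J−H) with t = -2, so HZ:ZJ = t:(1−t) = -2:3

HZ:ZJ = -2/3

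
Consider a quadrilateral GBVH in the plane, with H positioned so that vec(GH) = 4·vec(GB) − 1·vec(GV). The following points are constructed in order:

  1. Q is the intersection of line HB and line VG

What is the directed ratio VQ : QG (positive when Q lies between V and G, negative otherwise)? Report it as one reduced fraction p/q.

VQ:QG = 2

Set G = (0, 0), B = (1, 0), V = (0, 1), H = (4, -1); any affine frame gives the same invariant.
1. Q is the intersection of line HB and line VG ⇒ Q = (0, 1/3)
Q = V + t·(G−V) with t = 2/3, so VQ:QG = t:(1−t) = 2/3:1/3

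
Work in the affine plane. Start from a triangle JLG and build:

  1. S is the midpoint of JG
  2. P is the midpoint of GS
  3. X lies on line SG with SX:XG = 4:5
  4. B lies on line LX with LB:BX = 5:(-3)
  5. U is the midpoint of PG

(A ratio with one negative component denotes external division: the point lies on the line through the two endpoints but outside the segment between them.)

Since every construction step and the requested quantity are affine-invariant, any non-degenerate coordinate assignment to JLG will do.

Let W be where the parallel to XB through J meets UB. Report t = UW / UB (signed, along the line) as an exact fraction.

t = 63/11

Choose coordinates J = (0, 0), L = (1, 0), G = (0, 1).
1. S is the midpoint of JG ⇒ S = (0, 1/2)
2. P is the midpoint of GS ⇒ P = (0, 3/4)
3. X lies on line SG with SX:XG = 4:5 ⇒ X = (0, 13/18)
4. B lies on line LX with LB:BX = 5:(-3) ⇒ B = (-3/2, 65/36)
5. U is the midpoint of PG ⇒ U = (0, 7/8)
through J parallel to XB: direction (-3/2, 13/12); meets UB at W = (-189/22, 273/44)
W = U + t·(B−U) with t = 63/11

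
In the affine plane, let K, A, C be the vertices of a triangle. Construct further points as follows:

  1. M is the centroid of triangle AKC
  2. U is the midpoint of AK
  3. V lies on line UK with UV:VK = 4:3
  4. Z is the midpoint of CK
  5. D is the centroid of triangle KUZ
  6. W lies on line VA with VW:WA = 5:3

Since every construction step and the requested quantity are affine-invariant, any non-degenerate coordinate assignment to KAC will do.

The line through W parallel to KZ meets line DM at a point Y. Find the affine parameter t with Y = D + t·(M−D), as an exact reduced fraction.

t = 181/56

Set K = (0, 0), A = (1, 0), C = (0, 1); any affine frame gives the same invariant.
1. M is the centroid of triangle AKC ⇒ M = (1/3, 1/3)
2. U is the midpoint of AK ⇒ U = (1/2, 0)
3. V lies on line UK with UV:VK = 4:3 ⇒ V = (3/14, 0)
4. Z is the midpoint of CK ⇒ Z = (0, 1/2)
5. D is the centroid of triangle KUZ ⇒ D = (1/6, 1/6)
6. W lies on line VA with VW:WA = 5:3 ⇒ W = (79/112, 0)
through W parallel to KZ: direction (0, 1/2); meets DM at Y = (79/112, 79/112)
Y = D + t·(M−D) with t = 181/56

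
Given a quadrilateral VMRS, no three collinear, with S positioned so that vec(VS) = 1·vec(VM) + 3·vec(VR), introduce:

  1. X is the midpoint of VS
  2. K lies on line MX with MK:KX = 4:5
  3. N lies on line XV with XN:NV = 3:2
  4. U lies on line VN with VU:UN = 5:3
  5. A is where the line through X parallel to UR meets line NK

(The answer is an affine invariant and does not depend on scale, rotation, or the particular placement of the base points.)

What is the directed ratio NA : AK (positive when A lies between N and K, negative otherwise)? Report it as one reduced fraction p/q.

Choose coordinates V = (0, 0), M = (1, 0), R = (0, 1), S = (1, 3).
1. X is the midpoint of VS ⇒ X = (1/2, 3/2)
2. K lies on line MX with MK:KX = 4:5 ⇒ K = (7/9, 2/3)
3. N lies on line XV with XN:NV = 3:2 ⇒ N = (1/5, 3/5)
4. U lies on line VN with VU:UN = 5:3 ⇒ U = (1/8, 3/8)
5. A is where the line through X parallel to UR meets line NK ⇒ A = (89/133, 87/133)
A = N + t·(K−N) with t = 108/133, so NA:AK = t:(1−t) = 108/133:25/133

NA:AK = 108/25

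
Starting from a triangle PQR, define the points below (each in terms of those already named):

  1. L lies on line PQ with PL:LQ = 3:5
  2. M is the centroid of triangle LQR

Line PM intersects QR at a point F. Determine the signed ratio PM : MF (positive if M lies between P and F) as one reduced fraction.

Work in coordinates with P = (0, 0), Q = (1, 0), R = (0, 1).
1. L lies on line PQ with PL:LQ = 3:5 ⇒ L = (3/8, 0)
2. M is the centroid of triangle LQR ⇒ M = (11/24, 1/3)
line PM meets QR at F = (11/19, 8/19)
M = P + t·(F−P) with t = 19/24, so PM:MF = 19/24:5/24

PM:MF = 19/5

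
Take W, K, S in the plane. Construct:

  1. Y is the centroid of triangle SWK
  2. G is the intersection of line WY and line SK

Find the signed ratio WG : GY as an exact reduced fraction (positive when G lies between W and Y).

Assign W = (0, 0), K = (1, 0), S = (0, 1) — the answer is frame-independent, so this choice is without loss of generality.
1. Y is the centroid of triangle SWK ⇒ Y = (1/3, 1/3)
2. G is the intersection of line WY and line SK ⇒ G = (1/2, 1/2)
G = W + t·(Y−W) with t = 3/2, so WG:GY = t:(1−t) = 3/2:-1/2

WG:GY = -3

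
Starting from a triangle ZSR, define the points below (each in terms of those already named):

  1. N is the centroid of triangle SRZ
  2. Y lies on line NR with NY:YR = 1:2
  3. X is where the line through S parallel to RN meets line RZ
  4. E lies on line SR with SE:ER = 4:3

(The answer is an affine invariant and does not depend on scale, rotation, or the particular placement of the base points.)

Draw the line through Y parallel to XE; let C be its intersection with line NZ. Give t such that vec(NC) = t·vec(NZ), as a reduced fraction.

t = 4/39

Set Z = (0, 0), S = (1, 0), R = (0, 1); any affine frame gives the same invariant.
1. N is the centroid of triangle SRZ ⇒ N = (1/3, 1/3)
2. Y lies on line NR with NY:YR = 1:2 ⇒ Y = (2/9, 5/9)
3. X is where the line through S parallel to RN meets line RZ ⇒ X = (0, 2)
4. E lies on line SR with SE:ER = 4:3 ⇒ E = (3/7, 4/7)
through Y parallel to XE: direction (3/7, -10/7); meets NZ at C = (35/117, 35/117)
C = N + t·(Z−N) with t = 4/39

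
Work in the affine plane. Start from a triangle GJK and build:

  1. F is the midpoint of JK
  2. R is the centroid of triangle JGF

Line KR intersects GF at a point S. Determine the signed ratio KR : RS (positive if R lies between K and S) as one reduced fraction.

KR:RS = -4

Work in coordinates with G = (0, 0), J = (1, 0), K = (0, 1).
1. F is the midpoint of JK ⇒ F = (1/2, 1/2)
2. R is the centroid of triangle JGF ⇒ R = (1/2, 1/6)
line KR meets GF at S = (3/8, 3/8)
R = K + t·(S−K) with t = 4/3, so KR:RS = 4/3:-1/3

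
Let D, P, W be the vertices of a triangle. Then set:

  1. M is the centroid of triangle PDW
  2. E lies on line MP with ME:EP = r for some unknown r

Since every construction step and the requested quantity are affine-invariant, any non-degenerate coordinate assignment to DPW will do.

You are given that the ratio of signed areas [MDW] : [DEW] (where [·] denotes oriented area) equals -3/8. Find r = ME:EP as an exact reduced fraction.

r = 5

Choose coordinates D = (0, 0), P = (1, 0), W = (0, 1).
1. M is the centroid of triangle PDW ⇒ M = (1/3, 1/3)
2. With ME:EP = r, write λ = r/(r+1) so E = M + λ·(P−M); E is affine-linear in λ
Every point depending on E is an affine combination of E and λ-independent points, so each such coordinate is linear in λ; the λ² term in each signed area is a multiple of (P−M)×(P−M) = 0, so 2·[MDW] and 2·[DEW] are each linear in λ. Evaluating at λ=0 and λ=1:
  2·[MDW] = -1/3,   2·[DEW] = 2/3·λ + 1/3
So [MDW]:[DEW] = (-1/3) / (2/3·λ + 1/3). Setting this equal to -3/8:
  -1/3 = -3/8·(2/3·λ + 1/3)  ⇒  λ = 5/6
Then r = λ/(1−λ) = (5/6)/(1/6) = 5. Check: with r = 5, E = (8/9, 1/18) and [MDW]:[DEW] = -3/8 as required.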